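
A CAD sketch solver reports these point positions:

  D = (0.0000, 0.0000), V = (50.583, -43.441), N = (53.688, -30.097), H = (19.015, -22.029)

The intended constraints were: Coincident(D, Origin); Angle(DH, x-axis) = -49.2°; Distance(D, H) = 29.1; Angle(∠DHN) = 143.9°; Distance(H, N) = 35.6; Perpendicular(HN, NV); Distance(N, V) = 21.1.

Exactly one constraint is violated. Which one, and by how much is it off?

Distance(N, V) = 21.1 — off by 7.40.

D = (0.00, 0.00) ✓; DH at -49.20° ✓; |DH| = 29.10 ✓; ∠DHN = 143.9° ✓; |HN| = 35.60 ✓; ∠(HN, NV) = 90.00° ✓; |NV| = 13.70 ✗.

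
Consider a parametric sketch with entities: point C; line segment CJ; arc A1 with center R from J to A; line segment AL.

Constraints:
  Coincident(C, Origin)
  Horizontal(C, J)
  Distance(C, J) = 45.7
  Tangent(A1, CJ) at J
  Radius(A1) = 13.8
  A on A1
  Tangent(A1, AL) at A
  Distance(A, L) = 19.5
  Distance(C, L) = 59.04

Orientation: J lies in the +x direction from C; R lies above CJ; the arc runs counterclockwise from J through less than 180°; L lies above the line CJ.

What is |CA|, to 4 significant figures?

60.95

Checks: ∠(RJ, JC) = 90.00° ✓; |RJ| = 13.80 ✓; |RA| = 13.80 ✓; ∠(RA, AL) = 90.00° ✓; |AL| = 19.50 ✓; |CL| = 59.04 ✓.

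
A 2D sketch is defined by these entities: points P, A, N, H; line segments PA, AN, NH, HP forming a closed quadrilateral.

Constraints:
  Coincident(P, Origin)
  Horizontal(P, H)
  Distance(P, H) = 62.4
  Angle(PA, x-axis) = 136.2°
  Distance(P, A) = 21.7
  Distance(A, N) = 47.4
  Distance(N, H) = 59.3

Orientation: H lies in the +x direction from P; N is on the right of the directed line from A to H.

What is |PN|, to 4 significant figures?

27.03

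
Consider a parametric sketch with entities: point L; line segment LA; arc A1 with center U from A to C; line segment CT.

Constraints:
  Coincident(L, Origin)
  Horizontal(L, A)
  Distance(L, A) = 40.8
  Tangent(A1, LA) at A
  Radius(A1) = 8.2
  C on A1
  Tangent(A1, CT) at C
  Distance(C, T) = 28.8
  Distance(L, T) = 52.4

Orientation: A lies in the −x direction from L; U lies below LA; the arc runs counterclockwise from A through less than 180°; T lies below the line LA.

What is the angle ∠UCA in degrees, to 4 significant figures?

32.72°

L is at the origin; LA is horizontal with |LA| = 40.8 and A on the −x side, so A = (-40.80, 0.000). The tangent condition forces UA to be normal to LA, so U = A + (0, -8.2) = (-40.80, -8.200). Since UC ⟂ CT (tangency), |UT| = √(8.2² + 28.8²) = 29.94 regardless of where C sits on A1. So T lies on both circle(L, 52.4) and circle(U, 29.94); the below-LA intersection is T = (-36.29, -37.80). C is the foot of the tangent from T: C = (-48.26, -11.61).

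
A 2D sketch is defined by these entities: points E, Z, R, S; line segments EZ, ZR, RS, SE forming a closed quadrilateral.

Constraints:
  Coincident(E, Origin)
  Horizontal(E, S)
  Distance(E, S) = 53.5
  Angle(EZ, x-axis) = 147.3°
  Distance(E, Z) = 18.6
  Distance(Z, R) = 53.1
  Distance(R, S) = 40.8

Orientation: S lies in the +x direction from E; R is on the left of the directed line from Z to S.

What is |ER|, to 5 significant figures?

46.662

Checks: |ZR| = 53.10 ✓; |RS| = 40.80 ✓.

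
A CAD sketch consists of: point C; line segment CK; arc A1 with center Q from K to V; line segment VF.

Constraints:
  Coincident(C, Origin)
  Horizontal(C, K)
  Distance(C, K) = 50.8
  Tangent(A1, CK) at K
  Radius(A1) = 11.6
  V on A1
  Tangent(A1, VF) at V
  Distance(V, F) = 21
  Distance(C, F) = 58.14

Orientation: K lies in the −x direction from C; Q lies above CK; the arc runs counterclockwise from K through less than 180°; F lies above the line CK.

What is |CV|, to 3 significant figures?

42.6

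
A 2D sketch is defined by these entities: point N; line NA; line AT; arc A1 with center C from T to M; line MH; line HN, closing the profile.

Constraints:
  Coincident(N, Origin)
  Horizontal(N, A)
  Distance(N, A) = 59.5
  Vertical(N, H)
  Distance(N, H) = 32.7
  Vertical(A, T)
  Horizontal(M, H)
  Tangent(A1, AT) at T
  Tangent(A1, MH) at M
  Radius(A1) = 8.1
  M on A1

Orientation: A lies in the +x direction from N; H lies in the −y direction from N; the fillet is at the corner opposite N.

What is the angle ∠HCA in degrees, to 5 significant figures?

117.18°

N is at the origin; N and A share the same y with |NA| = 59.5 and A on the +x side, so A = (59.500, 0.0000). NH is vertical with |NH| = 32.7 and H on the −y side, so H = (0.0000, -32.700). The virtual corner opposite N is at (59.500, -32.700). Since A1 is tangent to AT there, CT ⟂ AT and tangency of A1 to MH means the radius CM is perpendicular to MH, with radius 8.1, so the center C sits 8.1 in from both sides at C = (51.400, -24.600). Then cos ∠HCA = CH·CA / (|CH||CA|), giving 117.18°.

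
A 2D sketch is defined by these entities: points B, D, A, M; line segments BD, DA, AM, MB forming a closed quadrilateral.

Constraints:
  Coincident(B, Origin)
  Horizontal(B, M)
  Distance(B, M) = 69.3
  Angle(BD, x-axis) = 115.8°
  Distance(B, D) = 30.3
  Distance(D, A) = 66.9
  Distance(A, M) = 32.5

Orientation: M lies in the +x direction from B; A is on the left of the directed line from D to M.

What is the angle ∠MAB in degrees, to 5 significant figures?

90.718°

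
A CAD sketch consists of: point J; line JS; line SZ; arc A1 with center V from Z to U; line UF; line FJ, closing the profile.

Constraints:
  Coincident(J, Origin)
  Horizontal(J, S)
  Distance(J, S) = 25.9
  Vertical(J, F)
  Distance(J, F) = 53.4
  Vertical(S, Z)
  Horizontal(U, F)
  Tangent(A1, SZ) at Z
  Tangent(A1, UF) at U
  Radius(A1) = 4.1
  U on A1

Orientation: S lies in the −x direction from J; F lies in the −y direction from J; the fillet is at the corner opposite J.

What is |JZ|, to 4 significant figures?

55.69

J is at the origin; JS is horizontal with |JS| = 25.9 and S on the −x side, so S = (-25.90, 0.000). JF is vertical with |JF| = 53.4 and F on the −y side, so F = (0.000, -53.40). The virtual corner opposite J is at (-25.90, -53.40). Tangency of A1 to SZ means the radius VZ is perpendicular to SZ and A1 meets UF tangentially, so VU is at right angles to UF, with radius 4.1, so the center V sits 4.1 in from both sides at V = (-21.80, -49.30). That places the tangent points at Z = (-25.90, -49.30) on SZ and U = (-21.80, -53.40) on UF. Then |JZ| = |Z − J| = 55.69.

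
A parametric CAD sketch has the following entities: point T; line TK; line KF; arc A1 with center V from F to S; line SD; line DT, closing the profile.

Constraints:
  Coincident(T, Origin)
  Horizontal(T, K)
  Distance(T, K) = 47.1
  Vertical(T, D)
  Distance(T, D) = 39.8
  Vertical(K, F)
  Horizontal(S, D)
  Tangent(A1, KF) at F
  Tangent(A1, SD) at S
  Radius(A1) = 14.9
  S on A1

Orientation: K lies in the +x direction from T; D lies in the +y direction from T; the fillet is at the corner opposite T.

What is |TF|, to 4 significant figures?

53.28

T is at the origin; TK is horizontal with |TK| = 47.1 and K on the +x side, so K = (47.10, 0.000). T and D share the same x with |TD| = 39.8 and D on the +y side, so D = (0.000, 39.80). The virtual corner opposite T is at (47.10, 39.80). Tangency of A1 to KF means the radius VF is perpendicular to KF and the tangent condition forces VS to be normal to SD, with radius 14.9, so the center V sits 14.9 in from both sides at V = (32.20, 24.90). That places the tangent points at F = (47.10, 24.90) on KF and S = (32.20, 39.80) on SD. Then |TF| = |F − T| = 53.28.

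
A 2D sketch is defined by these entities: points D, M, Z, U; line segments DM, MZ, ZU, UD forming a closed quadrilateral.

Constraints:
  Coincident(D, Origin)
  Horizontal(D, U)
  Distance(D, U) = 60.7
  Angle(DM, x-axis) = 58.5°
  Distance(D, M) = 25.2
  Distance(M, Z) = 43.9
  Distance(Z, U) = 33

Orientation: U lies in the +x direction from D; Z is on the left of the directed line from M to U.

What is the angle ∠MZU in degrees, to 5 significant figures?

84.153°

Checks: |MZ| = 43.90 ✓; |ZU| = 33.00 ✓.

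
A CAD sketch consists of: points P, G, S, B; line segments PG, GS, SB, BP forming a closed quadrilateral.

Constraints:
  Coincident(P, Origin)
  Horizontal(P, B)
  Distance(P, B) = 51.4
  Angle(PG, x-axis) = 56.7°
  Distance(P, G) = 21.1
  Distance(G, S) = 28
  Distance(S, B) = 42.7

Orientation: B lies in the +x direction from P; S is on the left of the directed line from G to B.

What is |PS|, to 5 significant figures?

48.872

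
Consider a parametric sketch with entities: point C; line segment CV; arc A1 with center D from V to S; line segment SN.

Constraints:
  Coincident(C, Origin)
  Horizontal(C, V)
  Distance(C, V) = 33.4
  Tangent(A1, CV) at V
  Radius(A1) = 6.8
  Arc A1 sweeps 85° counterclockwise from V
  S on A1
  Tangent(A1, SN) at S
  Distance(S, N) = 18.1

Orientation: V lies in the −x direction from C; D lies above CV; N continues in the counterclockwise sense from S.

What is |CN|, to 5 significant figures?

34.856

On A1, V sits at bearing -90° from D; an 85° counterclockwise sweep puts S at bearing -5°, so S = D + 6.8·(cos -5°, sin -5°) = (-26.626, 6.2073). Since A1 is tangent to SN there, DS ⟂ SN, so SN runs along (−sin -5°, cos -5°); with |SN| = 18.1, N = (-25.048, 24.238). Then |CN| = |N − C| = 34.856.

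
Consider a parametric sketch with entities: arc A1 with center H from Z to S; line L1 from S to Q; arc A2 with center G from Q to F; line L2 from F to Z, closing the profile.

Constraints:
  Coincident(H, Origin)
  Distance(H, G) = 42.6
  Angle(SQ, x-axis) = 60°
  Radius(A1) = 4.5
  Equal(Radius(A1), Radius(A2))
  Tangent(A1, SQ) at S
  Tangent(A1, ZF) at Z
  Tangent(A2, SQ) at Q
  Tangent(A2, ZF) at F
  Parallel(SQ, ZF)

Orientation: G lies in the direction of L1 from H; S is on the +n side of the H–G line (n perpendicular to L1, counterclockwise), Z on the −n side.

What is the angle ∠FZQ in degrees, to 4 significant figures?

11.93°

The slot axis is L1's direction at 60.0°, so u = (cos 60.0°, sin 60.0°) = (0.5000, 0.8660) and n = (−sin 60.0°, cos 60.0°) = (-0.8660, 0.5000). H is at the origin and G lies 42.6 along u from H, so G = 42.6·u = (21.30, 36.89). Tangency of A1 to both parallel lines with radius 4.5 puts S and Z at H ± 4.5·n: S = (-3.897, 2.250), Z = (3.897, -2.250). Equal radii place Q and F the same way about G: Q = G + 4.5·n = (17.40, 39.14), F = G − 4.5·n = (25.20, 34.64). Then cos ∠FZQ = ZF·ZQ / (|ZF||ZQ|), giving 11.93°.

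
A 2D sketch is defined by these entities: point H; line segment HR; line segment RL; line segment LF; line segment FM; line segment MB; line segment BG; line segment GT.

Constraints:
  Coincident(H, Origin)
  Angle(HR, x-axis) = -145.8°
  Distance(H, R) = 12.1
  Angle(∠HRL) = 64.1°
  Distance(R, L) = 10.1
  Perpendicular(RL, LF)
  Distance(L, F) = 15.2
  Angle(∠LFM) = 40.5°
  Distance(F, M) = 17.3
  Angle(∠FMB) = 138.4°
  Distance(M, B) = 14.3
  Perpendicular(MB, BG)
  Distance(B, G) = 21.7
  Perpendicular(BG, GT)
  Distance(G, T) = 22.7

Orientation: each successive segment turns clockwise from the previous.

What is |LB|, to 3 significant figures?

16.4

∠LFM = 40.5° gives FM at -131° from the x-axis; with |FM| = 17.3, M = (-7.82, -7.63). ∠FMB = 138.4° gives MB at -173° from the x-axis; with |MB| = 14.3, B = (-22.0, -9.42). Then |LB| = |B − L| = 16.4.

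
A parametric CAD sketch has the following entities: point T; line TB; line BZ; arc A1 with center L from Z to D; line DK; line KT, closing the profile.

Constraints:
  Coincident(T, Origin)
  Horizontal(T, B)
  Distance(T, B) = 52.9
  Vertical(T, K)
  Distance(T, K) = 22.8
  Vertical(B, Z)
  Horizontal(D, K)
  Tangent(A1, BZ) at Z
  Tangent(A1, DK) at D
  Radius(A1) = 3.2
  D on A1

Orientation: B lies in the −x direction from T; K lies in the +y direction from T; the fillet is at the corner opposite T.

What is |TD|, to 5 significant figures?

54.680

The virtual corner opposite T is at (-52.900, 22.800). Tangency of A1 to BZ means the radius LZ is perpendicular to BZ and tangency of A1 to DK means the radius LD is perpendicular to DK, with radius 3.2, so the center L sits 3.2 in from both sides at L = (-49.700, 19.600). That places the tangent points at Z = (-52.900, 19.600) on BZ and D = (-49.700, 22.800) on DK. Then |TD| = |D − T| = 54.680.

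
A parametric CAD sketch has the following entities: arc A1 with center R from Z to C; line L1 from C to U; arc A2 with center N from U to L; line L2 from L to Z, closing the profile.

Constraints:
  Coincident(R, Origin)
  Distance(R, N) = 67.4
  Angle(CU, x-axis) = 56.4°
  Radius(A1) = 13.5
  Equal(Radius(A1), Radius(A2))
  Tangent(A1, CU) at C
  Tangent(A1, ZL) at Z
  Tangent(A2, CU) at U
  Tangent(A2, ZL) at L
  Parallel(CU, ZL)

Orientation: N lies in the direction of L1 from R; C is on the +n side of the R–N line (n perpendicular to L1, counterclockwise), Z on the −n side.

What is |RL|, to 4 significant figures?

68.74

Tangency of A1 to both parallel lines with radius 13.5 puts C and Z at R ± 13.5·n: C = (-11.24, 7.471), Z = (11.24, -7.471). Equal radii place U and L the same way about N: U = N + 13.5·n = (26.05, 63.61), L = N − 13.5·n = (48.54, 48.67). Then |RL| = |L − R| = 68.74.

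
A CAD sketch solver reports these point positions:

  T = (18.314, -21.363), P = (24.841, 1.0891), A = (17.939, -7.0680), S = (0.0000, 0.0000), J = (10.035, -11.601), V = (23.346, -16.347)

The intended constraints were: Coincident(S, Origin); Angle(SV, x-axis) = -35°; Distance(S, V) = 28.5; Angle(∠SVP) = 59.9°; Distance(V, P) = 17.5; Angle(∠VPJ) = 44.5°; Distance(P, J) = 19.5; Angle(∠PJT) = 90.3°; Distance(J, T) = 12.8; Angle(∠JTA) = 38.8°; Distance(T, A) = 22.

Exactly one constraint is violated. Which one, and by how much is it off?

Distance(T, A) = 22 — off by 7.70.

S = (0.00, 0.00) ✓; SV at -35.00° ✓; |SV| = 28.50 ✓; ∠SVP = 59.90° ✓; |VP| = 17.50 ✓; ∠VPJ = 44.50° ✓; |PJ| = 19.50 ✓; ∠PJT = 90.30° ✓; |JT| = 12.80 ✓; ∠JTA = 38.80° ✓; |TA| = 14.30 ✗.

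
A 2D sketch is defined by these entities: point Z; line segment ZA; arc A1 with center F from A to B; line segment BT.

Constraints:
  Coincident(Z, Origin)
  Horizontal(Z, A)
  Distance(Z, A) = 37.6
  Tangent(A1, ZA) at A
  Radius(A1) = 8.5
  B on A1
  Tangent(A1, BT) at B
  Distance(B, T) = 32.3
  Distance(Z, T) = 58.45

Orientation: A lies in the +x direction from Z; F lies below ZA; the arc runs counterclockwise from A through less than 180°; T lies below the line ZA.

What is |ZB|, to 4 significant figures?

31.78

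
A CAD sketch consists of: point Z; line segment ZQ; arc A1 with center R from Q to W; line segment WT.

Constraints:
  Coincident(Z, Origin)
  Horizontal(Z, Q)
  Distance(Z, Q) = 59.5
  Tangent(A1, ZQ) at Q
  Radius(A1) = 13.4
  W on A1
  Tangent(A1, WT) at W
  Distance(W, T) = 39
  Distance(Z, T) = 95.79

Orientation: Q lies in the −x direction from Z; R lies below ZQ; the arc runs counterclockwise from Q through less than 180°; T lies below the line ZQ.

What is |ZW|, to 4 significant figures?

72.97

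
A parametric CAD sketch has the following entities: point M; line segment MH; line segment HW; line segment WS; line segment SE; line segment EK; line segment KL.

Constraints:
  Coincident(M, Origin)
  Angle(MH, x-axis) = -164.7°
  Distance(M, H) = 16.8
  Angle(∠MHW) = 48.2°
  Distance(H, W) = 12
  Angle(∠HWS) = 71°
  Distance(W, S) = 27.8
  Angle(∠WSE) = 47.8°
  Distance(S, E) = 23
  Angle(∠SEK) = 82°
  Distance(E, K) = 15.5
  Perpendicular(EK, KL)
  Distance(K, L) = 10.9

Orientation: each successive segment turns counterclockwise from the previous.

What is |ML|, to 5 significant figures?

1.9636

M is at the origin; MH runs at -164.7° with length 16.8, so H = (-16.205, -4.4331). ∠MHW = 48.2° gives HW at -32.900° from the x-axis; with |HW| = 12.0, W = (-6.1291, -10.951). ∠HWS = 71.0° gives WS at 76.100° from the x-axis; with |WS| = 27.8, S = (0.54921, 16.035). ∠WSE = 47.8° gives SE at -151.70° from the x-axis; with |SE| = 23.0, E = (-19.702, 5.1307). ∠SEK = 82.0° gives EK at -53.700° from the x-axis; with |EK| = 15.5, K = (-10.526, -7.3612). EK ⟂ KL, so KL runs at 36.300°; with |KL| = 10.9, L = (-1.7409, -0.90822). Then |ML| = |L − M| = 1.9636.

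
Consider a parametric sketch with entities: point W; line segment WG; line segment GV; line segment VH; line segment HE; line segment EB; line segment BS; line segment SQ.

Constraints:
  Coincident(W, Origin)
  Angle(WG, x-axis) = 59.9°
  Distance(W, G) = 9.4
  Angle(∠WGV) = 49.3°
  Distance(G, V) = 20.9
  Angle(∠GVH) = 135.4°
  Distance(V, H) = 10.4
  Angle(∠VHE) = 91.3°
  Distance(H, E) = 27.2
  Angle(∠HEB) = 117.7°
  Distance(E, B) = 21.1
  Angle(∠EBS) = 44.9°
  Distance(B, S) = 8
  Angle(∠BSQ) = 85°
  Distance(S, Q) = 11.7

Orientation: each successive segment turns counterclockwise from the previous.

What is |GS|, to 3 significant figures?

17.9

W is at the origin; WG runs at 59.9° with length 9.4, so G = (4.71, 8.13). ∠WGV = 49.3° gives GV at -169° from the x-axis; with |GV| = 20.9, V = (-15.8, 4.29). ∠GVH = 135.4° gives VH at -125° from the x-axis; with |VH| = 10.4, H = (-21.8, -4.25). ∠VHE = 91.3° gives HE at -36.1° from the x-axis; with |HE| = 27.2, E = (0.213, -20.3). ∠HEB = 117.7° gives EB at 26.2° from the x-axis; with |EB| = 21.1, B = (19.1, -11.0). ∠EBS = 44.9° gives BS at 161° from the x-axis; with |BS| = 8.0, S = (11.6, -8.40). Then |GS| = |S − G| = 17.9.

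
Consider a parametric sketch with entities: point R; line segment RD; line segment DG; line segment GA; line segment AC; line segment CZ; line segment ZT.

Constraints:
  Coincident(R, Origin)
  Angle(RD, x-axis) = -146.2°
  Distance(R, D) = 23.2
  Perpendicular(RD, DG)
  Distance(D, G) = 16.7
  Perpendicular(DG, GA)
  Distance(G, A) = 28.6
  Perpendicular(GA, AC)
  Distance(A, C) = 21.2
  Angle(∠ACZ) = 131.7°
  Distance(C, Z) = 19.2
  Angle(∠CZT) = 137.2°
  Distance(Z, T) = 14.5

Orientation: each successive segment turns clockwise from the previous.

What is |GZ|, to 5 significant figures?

36.846

R is at the origin; RD runs at -146.2° with length 23.2, so D = (-19.279, -12.906). The perpendicularity gives DG at right angles to RD, so DG runs at 123.80°; with |DG| = 16.7, G = (-28.569, 0.97138). DG ⟂ GA, so GA runs at 33.800°; with |GA| = 28.6, A = (-4.8028, 16.881). The perpendicularity gives AC at right angles to GA, so AC runs at -56.200°; with |AC| = 21.2, C = (6.9906, -0.73543). ∠ACZ = 131.7° gives CZ at -104.50° from the x-axis; with |CZ| = 19.2, Z = (2.1834, -19.324). Then |GZ| = |Z − G| = 36.846.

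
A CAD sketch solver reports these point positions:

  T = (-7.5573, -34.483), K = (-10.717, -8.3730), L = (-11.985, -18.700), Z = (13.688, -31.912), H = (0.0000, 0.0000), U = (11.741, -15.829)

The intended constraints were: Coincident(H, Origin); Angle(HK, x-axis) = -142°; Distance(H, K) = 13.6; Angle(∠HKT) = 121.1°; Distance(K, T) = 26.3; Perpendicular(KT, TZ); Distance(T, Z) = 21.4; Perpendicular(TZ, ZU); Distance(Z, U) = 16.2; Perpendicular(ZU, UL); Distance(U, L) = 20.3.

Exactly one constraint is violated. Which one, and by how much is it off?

Distance(U, L) = 20.3 — off by 3.60.

H = (0.00, 0.00) ✓; HK at -142.0° ✓; |HK| = 13.60 ✓; ∠HKT = 121.1° ✓; |KT| = 26.30 ✓; ∠(KT, TZ) = 90.00° ✓; |TZ| = 21.40 ✓; ∠(TZ, ZU) = 90.00° ✓; |ZU| = 16.20 ✓; ∠(ZU, UL) = 90.00° ✓; |UL| = 23.90 ✗.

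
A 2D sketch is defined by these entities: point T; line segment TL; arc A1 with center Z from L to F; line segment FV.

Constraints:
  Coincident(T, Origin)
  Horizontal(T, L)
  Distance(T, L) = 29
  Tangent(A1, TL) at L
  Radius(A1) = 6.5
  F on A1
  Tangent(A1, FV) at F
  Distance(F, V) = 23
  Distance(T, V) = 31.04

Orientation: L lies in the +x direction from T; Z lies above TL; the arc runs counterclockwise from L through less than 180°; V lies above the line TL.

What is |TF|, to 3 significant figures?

35.2

Checks: |ZF| = 6.500 ✓; ∠(ZF, FV) = 90.00° ✓; |FV| = 23.00 ✓; |TV| = 31.04 ✓.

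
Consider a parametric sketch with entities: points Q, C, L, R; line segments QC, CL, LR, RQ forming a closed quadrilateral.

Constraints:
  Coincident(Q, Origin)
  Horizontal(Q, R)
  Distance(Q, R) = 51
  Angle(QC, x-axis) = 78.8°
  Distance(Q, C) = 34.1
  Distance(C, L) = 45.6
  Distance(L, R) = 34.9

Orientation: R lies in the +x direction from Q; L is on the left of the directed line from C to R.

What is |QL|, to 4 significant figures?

62.78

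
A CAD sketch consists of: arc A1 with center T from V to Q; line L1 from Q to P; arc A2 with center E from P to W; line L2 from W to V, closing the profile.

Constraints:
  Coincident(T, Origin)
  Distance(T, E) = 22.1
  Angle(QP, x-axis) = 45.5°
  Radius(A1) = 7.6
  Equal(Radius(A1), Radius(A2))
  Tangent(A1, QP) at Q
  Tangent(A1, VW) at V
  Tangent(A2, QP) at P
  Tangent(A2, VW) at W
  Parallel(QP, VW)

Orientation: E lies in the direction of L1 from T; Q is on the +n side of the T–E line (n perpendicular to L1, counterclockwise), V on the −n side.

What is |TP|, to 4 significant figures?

23.37

The slot axis is L1's direction at 45.5°, so u = (cos 45.5°, sin 45.5°) = (0.7009, 0.7133) and n = (−sin 45.5°, cos 45.5°) = (-0.7133, 0.7009). T is at the origin and E lies 22.1 along u from T, so E = 22.1·u = (15.49, 15.76). Tangency of A1 to both parallel lines with radius 7.6 puts Q and V at T ± 7.6·n: Q = (-5.421, 5.327), V = (5.421, -5.327). Equal radii place P and W the same way about E: P = E + 7.6·n = (10.07, 21.09), W = E − 7.6·n = (20.91, 10.44). Then |TP| = |P − T| = 23.37.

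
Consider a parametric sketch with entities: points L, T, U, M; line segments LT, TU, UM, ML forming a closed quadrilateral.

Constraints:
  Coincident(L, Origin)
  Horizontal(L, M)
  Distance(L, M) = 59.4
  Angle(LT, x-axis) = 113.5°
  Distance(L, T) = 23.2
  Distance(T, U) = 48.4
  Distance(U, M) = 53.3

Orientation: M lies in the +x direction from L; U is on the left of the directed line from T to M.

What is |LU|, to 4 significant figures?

56.22

Checks: |TU| = 48.40 ✓; |UM| = 53.30 ✓.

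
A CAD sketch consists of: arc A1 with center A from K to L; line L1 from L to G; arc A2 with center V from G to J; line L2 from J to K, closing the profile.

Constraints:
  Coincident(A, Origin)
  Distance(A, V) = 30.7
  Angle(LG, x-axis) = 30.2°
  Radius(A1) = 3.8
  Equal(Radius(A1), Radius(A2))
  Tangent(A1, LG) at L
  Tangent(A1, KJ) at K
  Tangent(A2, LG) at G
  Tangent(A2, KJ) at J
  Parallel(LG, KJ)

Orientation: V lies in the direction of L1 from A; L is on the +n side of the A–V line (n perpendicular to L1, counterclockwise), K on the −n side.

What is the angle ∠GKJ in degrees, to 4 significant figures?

13.90°

The slot axis is L1's direction at 30.2°, so u = (cos 30.2°, sin 30.2°) = (0.8643, 0.5030) and n = (−sin 30.2°, cos 30.2°) = (-0.5030, 0.8643). A is at the origin and V lies 30.7 along u from A, so V = 30.7·u = (26.53, 15.44). Tangency of A1 to both parallel lines with radius 3.8 puts L and K at A ± 3.8·n: L = (-1.911, 3.284), K = (1.911, -3.284). Equal radii place G and J the same way about V: G = V + 3.8·n = (24.62, 18.73), J = V − 3.8·n = (28.44, 12.16). Then cos ∠GKJ = KG·KJ / (|KG||KJ|), giving 13.90°.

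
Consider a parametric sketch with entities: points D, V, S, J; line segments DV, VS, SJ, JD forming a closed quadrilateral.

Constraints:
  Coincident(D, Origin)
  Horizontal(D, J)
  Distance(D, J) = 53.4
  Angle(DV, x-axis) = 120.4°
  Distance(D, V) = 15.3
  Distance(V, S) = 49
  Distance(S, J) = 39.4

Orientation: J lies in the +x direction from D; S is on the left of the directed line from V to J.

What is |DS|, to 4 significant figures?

50.42

D is at the origin; DJ is horizontal with |DJ| = 53.4 and J in +x, so J = (53.4, 0). DV runs at 120.4° with |DV| = 15.3, so V = (-7.742, 13.20). S is determined by |VS| = 49.0 and |SJ| = 39.4 together: it lies at the intersection of circle(V, 49.0) and circle(J, 39.4). With |VJ| = 62.55, the foot of the radical line on VJ is 38.06 from V and the perpendicular offset is √(49.0² − 38.06²) = 30.86. Taking the left-of-VJ solution: S = (35.97, 35.34).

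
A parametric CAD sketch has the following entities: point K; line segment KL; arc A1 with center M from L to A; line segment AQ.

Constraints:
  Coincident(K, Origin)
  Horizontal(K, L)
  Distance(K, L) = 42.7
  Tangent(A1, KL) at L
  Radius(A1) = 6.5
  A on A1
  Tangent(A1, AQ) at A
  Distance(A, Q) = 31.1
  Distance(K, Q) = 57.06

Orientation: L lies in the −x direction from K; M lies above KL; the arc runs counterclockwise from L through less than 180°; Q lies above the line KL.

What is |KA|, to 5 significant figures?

37.141

Checks: ∠(ML, LK) = 90.00° ✓; |ML| = 6.500 ✓; |MA| = 6.500 ✓; ∠(MA, AQ) = 90.00° ✓; |AQ| = 31.10 ✓; |KQ| = 57.06 ✓.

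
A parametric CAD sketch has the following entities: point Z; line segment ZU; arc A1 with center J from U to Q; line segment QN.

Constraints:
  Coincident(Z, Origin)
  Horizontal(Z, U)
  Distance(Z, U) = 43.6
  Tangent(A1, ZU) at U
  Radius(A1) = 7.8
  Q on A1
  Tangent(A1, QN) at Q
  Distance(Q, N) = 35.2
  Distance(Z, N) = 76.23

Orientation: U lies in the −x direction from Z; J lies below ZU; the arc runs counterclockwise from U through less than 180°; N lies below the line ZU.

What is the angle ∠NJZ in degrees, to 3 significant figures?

143°

Checks: |JQ| = 7.800 ✓; ∠(JQ, QN) = 90.00° ✓; |QN| = 35.20 ✓; |ZN| = 76.23 ✓.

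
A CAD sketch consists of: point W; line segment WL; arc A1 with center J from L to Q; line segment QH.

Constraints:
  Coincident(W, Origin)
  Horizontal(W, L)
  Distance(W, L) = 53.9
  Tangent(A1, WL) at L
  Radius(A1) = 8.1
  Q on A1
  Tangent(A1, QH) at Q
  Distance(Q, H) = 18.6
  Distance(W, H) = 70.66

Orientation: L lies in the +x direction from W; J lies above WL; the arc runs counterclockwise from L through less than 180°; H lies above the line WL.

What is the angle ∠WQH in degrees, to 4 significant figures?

110.3°

Checks: W.y = 0.00, L.y = 0.00 ✓; |JQ| = 8.100 ✓; ∠(JQ, QH) = 90.00° ✓; |QH| = 18.60 ✓; |WH| = 70.66 ✓.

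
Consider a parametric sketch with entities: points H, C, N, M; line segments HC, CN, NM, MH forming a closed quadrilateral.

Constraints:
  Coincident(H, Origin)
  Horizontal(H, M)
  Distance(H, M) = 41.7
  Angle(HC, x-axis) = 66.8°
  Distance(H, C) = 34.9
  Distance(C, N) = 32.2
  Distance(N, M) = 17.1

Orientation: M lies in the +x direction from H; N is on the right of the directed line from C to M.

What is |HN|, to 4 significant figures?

24.76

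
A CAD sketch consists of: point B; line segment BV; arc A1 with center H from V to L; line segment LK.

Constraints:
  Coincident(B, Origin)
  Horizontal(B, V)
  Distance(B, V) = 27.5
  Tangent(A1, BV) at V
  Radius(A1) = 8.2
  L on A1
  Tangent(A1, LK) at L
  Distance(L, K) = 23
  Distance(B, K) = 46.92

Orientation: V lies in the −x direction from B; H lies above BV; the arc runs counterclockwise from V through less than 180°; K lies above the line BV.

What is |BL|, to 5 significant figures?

24.718

Checks: |HL| = 8.200 ✓; ∠(HL, LK) = 90.00° ✓; |LK| = 23.00 ✓; |BK| = 46.92 ✓.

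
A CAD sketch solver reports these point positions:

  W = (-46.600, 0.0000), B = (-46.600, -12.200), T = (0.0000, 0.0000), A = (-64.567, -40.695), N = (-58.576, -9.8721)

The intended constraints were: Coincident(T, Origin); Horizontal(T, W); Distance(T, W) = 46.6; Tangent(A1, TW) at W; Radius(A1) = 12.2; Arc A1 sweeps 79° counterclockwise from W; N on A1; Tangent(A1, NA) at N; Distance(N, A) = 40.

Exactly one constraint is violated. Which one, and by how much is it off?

Distance(N, A) = 40 — off by 8.60.

T = (0.00, 0.00) ✓; T.y = 0.00, W.y = 0.00 ✓; |TW| = 46.60 ✓; ∠(BW, WT) = 90.00° ✓; |BW| = 12.20 ✓; bearing(B→N) − bearing(B→W) = 79.00° ✓; |BN| = 12.20 ✓; ∠(BN, NA) = 90.00° ✓; |NA| = 31.40 ✗.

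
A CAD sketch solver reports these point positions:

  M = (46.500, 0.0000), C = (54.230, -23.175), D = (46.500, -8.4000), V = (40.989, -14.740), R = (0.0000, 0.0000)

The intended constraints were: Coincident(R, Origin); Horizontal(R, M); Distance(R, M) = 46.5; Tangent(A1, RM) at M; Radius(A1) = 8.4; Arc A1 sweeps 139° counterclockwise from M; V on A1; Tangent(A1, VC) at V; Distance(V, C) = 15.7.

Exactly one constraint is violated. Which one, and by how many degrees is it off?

Tangent(A1, VC) at V — off by 8.50°.

R = (0.00, 0.00) ✓; R.y = 0.00, M.y = 0.00 ✓; |RM| = 46.50 ✓; ∠(DM, MR) = 90.00° ✓; |DM| = 8.400 ✓; bearing(D→V) − bearing(D→M) = 139.0° ✓; |DV| = 8.400 ✓; ∠(DV, VC) = 81.50° ✗; |VC| = 15.70 ✓.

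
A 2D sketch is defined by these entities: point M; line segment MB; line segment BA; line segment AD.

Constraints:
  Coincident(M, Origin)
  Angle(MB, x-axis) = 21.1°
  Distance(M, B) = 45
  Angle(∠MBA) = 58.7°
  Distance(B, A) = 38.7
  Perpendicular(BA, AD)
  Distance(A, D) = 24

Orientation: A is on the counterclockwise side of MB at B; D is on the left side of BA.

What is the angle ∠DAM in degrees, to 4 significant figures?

21.73°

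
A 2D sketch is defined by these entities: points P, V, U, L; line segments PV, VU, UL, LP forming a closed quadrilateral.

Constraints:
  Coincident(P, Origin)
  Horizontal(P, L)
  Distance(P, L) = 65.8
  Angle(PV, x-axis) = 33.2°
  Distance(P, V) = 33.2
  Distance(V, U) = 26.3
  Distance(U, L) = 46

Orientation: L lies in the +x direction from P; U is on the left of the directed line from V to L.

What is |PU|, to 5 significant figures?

58.410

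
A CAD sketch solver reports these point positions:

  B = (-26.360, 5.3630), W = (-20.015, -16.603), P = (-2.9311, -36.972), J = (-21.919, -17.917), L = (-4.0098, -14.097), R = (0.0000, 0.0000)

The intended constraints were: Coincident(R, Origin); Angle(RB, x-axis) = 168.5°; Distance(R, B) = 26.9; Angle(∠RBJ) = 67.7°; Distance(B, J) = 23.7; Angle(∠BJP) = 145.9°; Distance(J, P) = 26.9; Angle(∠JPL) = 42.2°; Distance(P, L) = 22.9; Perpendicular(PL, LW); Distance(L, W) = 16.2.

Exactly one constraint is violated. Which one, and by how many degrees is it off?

Perpendicular(PL, LW) — off by 6.20°.

R = (0.00, 0.00) ✓; RB at 168.5° ✓; |RB| = 26.90 ✓; ∠RBJ = 67.70° ✓; |BJ| = 23.70 ✓; ∠BJP = 145.9° ✓; |JP| = 26.90 ✓; ∠JPL = 42.20° ✓; |PL| = 22.90 ✓; ∠(PL, LW) = 96.20° ✗; |LW| = 16.20 ✓.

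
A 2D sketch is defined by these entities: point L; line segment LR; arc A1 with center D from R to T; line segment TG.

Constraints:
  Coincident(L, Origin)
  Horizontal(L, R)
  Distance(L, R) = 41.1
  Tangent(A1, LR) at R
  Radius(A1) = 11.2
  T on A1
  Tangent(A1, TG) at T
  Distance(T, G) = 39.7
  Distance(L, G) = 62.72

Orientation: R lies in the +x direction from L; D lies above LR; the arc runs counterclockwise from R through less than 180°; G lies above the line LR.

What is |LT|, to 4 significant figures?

53.69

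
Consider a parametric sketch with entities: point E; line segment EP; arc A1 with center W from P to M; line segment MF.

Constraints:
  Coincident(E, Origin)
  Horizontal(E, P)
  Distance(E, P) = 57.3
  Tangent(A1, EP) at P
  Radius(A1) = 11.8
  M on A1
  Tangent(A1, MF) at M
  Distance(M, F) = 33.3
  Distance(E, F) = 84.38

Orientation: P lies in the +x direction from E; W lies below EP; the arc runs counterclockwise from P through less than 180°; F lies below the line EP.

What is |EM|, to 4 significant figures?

52.79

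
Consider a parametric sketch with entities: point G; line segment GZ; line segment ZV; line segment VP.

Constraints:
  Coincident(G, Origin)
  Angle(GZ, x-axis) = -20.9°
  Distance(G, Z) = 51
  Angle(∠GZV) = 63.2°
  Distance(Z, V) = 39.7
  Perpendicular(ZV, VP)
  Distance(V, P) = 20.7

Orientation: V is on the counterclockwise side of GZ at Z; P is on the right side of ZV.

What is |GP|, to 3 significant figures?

68.3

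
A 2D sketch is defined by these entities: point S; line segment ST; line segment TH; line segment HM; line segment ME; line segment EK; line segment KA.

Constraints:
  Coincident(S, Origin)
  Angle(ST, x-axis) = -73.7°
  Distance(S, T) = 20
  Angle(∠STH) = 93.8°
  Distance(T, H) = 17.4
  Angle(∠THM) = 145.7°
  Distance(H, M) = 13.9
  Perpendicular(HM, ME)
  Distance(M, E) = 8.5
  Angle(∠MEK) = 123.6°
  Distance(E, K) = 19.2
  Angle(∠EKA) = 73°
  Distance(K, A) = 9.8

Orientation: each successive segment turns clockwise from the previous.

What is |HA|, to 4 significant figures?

10.89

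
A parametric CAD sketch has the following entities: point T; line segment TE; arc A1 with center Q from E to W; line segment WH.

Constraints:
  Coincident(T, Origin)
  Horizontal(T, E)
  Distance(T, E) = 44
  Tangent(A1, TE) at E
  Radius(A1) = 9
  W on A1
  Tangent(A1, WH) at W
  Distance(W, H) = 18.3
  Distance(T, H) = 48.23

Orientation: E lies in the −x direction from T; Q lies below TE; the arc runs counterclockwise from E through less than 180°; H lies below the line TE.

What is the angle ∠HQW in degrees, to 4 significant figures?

63.81°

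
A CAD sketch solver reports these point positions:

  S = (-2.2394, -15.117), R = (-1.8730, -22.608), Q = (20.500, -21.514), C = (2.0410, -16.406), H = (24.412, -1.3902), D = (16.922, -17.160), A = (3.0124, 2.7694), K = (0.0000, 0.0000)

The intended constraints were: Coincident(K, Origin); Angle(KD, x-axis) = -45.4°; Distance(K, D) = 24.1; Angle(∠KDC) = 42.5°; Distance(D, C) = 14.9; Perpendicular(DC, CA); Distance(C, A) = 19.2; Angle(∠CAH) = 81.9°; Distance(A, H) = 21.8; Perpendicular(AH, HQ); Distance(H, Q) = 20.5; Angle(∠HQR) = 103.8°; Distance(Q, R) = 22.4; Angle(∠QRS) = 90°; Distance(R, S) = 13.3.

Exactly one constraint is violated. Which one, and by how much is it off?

Distance(R, S) = 13.3 — off by 5.80.

K = (0.00, 0.00) ✓; KD at -45.40° ✓; |KD| = 24.10 ✓; ∠KDC = 42.50° ✓; |DC| = 14.90 ✓; ∠(DC, CA) = 90.00° ✓; |CA| = 19.20 ✓; ∠CAH = 81.90° ✓; |AH| = 21.80 ✓; ∠(AH, HQ) = 90.00° ✓; |HQ| = 20.50 ✓; ∠HQR = 103.8° ✓; |QR| = 22.40 ✓; ∠QRS = 90.00° ✓; |RS| = 7.500 ✗.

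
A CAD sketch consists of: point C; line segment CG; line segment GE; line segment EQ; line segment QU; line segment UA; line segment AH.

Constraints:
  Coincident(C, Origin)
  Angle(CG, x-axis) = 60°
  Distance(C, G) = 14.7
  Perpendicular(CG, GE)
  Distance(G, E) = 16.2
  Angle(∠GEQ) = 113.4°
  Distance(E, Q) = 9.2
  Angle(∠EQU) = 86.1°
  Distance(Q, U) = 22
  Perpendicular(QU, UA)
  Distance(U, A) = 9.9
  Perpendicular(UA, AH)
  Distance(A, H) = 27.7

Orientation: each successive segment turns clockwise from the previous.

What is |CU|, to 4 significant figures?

1.401

C is at the origin; CG runs at 60.0° with length 14.7, so G = (7.350, 12.73). The perpendicularity gives GE at right angles to CG, so GE runs at -30.00°; with |GE| = 16.2, E = (21.38, 4.631). ∠GEQ = 113.4° gives EQ at -96.60° from the x-axis; with |EQ| = 9.2, Q = (20.32, -4.508). ∠EQU = 86.1° gives QU at 169.5° from the x-axis; with |QU| = 22.0, U = (-1.309, -0.4993). Then |CU| = |U − C| = 1.401.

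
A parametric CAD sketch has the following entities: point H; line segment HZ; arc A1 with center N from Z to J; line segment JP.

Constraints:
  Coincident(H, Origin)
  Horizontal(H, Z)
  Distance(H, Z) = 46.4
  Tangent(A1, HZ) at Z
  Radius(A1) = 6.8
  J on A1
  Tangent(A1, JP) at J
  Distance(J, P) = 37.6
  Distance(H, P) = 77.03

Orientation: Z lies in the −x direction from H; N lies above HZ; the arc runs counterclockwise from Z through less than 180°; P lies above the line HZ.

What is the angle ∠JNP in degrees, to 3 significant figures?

79.7°

Checks: |NJ| = 6.800 ✓; ∠(NJ, JP) = 90.00° ✓; |JP| = 37.60 ✓; |HP| = 77.03 ✓.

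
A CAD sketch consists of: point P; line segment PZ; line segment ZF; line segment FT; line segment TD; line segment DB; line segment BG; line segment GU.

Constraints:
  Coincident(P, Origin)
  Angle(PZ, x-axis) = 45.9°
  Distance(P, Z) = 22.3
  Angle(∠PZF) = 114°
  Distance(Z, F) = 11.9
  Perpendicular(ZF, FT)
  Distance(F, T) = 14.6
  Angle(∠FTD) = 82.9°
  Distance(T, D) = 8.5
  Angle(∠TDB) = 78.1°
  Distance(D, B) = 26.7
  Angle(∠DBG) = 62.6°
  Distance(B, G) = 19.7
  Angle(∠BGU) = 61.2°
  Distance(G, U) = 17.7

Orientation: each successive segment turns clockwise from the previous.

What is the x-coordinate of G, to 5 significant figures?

38.811

P is at the origin; PZ runs at 45.9° with length 22.3, so Z = (15.519, 16.014). ∠PZF = 114.0° gives ZF at -20.100° from the x-axis; with |ZF| = 11.9, F = (26.694, 11.925). The perpendicularity gives FT at right angles to ZF, so FT runs at -110.10°; with |FT| = 14.6, T = (21.677, -1.7861). ∠FTD = 82.9° gives TD at 152.80° from the x-axis; with |TD| = 8.5, D = (14.117, 2.0992). ∠TDB = 78.1° gives DB at 50.900° from the x-axis; with |DB| = 26.7, B = (30.956, 22.820). ∠DBG = 62.6° gives BG at -66.500° from the x-axis; with |BG| = 19.7, G = (38.811, 4.7536). So G.x = 38.811.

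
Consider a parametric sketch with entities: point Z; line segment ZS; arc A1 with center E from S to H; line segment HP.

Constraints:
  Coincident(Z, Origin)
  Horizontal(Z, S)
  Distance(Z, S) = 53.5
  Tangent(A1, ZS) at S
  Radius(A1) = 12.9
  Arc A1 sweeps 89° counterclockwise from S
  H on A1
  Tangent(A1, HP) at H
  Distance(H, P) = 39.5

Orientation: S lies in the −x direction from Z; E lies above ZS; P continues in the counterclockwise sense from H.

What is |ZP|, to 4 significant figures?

65.69

Z is at the origin; ZS is horizontal with |ZS| = 53.5 and S on the −x side, so S = (-53.50, 0.000). A1 meets ZS tangentially, so ES is at right angles to ZS, so E = S + (0, 12.9) = (-53.50, 12.90). On A1, S sits at bearing -90° from E; an 89° counterclockwise sweep puts H at bearing -1°, so H = E + 12.9·(cos -1°, sin -1°) = (-40.60, 12.67). Since A1 is tangent to HP there, EH ⟂ HP, so HP runs along (−sin -1°, cos -1°); with |HP| = 39.5, P = (-39.91, 52.17). Then |ZP| = |P − Z| = 65.69.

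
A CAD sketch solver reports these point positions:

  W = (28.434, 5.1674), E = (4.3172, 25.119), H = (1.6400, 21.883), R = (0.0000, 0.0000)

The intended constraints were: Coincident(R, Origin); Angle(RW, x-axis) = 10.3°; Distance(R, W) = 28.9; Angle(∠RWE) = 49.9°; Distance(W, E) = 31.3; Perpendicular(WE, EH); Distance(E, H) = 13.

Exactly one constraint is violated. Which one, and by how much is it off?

Distance(E, H) = 13 — off by 8.80.

R = (0.00, 0.00) ✓; RW at 10.30° ✓; |RW| = 28.90 ✓; ∠RWE = 49.90° ✓; |WE| = 31.30 ✓; ∠(WE, EH) = 90.00° ✓; |EH| = 4.200 ✗.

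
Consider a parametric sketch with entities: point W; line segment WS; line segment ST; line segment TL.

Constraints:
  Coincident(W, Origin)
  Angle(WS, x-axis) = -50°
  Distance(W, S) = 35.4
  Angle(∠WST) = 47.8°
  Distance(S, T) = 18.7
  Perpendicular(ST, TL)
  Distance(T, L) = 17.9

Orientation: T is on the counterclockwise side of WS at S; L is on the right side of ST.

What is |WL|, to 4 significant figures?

44.42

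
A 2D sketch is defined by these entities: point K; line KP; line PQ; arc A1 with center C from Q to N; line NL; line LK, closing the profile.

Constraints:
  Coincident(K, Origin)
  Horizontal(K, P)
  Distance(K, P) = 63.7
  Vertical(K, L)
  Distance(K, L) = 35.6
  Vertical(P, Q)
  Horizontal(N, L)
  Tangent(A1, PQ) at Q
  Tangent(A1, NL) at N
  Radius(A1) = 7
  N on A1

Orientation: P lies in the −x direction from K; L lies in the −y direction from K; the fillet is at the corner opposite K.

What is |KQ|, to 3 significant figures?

69.8

K is at the origin; K and P share the same y with |KP| = 63.7 and P on the −x side, so P = (-63.7, 0.00). KL is vertical with |KL| = 35.6 and L on the −y side, so L = (0.00, -35.6). The virtual corner opposite K is at (-63.7, -35.6). The tangent condition forces CQ to be normal to PQ and A1 meets NL tangentially, so CN is at right angles to NL, with radius 7.0, so the center C sits 7.0 in from both sides at C = (-56.7, -28.6). That places the tangent points at Q = (-63.7, -28.6) on PQ and N = (-56.7, -35.6) on NL. Then |KQ| = |Q − K| = 69.8.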